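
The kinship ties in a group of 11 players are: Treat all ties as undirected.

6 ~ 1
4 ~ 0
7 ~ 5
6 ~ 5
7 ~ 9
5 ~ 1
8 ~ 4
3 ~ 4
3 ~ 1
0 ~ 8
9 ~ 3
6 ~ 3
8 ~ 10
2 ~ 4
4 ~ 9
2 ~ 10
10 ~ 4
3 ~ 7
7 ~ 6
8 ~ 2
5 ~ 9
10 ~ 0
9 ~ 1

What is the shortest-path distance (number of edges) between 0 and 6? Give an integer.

3

One shortest route is 0 – 4 – 3 – 6, which uses 3 edges, and at distance 2 from 0 we only reach {2, 3, 9}, which does not include 6. So d(0,6) = 3.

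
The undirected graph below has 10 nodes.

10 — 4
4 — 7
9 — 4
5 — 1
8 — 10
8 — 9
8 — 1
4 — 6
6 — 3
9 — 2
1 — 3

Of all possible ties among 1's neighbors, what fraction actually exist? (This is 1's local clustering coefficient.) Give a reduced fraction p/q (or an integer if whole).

1's neighbors: 3, 5, and 8 (k = 3).
Possible neighbor pairs: C(3,2) = 3. Edges among them: none → e = 0.
Clustering(1) = 0/3 = 0.

0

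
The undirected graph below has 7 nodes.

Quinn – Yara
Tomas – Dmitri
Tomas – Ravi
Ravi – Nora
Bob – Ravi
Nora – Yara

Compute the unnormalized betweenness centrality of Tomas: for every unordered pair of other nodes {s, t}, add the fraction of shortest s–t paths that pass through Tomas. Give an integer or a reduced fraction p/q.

Pairs whose geodesics pass through Tomas — Ravi–Dmitri: 1; Quinn–Dmitri: 1; Dmitri–Nora: 1; Dmitri–Yara: 1; Dmitri–Bob: 1.
All other pairs contribute 0.
Summing the contributions gives betweenness(Tomas) = 5.

5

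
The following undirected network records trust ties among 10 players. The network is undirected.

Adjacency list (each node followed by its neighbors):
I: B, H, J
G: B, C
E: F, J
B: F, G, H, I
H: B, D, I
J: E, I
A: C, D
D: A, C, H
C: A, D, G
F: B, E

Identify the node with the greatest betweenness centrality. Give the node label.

B

Unnormalized betweenness of each node: A:0, B:41/3, C:10/3, D:20/3, E:1, F:14/3, G:16/3, H:29/3, I:22/3, J:7/3.
B has the largest value, 41/3, making it the main broker — the node through which the most shortest paths run.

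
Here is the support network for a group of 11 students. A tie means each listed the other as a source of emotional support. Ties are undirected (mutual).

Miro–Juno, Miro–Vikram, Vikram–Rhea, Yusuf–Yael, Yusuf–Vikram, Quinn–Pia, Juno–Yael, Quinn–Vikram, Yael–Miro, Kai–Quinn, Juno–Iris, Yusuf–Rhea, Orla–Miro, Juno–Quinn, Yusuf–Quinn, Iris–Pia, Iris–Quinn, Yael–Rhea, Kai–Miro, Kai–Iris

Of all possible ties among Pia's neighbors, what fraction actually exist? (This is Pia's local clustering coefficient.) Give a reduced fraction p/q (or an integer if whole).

1

Pia's neighbors: Iris and Quinn (k = 2).
Possible neighbor pairs: C(2,2) = 1. Edges among them: Iris–Quinn → e = 1.
Clustering(Pia) = 1/1.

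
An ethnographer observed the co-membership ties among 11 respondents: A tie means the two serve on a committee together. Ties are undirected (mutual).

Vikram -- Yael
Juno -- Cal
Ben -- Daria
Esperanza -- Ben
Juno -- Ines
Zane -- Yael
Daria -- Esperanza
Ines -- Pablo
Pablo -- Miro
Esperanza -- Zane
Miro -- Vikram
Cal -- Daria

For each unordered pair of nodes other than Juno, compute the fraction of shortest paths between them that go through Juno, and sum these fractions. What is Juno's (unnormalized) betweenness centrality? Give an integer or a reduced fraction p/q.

10

Pairs whose geodesics pass through Juno — Vikram–Cal: 1/2; Miro–Cal: 1; Miro–Daria: 1/2; Pablo–Cal: 1; Pablo–Daria: 1; Pablo–Ben: 1; Pablo–Esperanza: 1/2; Ines–Cal: 1; Ines–Daria: 1; Ines–Ben: 1; Ines–Esperanza: 1; Ines–Zane: 1/2.
All other pairs contribute 0.
Summing the contributions gives betweenness(Juno) = 10.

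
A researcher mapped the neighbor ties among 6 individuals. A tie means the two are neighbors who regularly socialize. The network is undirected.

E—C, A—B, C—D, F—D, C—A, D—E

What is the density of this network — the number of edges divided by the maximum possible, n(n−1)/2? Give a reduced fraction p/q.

There are 6 edges and 6 nodes, so the maximum possible is C(6,2) = 15.
Density = 6/15 = 2/5.

2/5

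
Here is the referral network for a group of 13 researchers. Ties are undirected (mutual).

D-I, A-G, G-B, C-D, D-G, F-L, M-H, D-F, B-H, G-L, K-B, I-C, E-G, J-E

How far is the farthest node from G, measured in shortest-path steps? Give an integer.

Distances from G: A:1, B:1, C:2, D:1, E:1, F:2, H:2, I:2, J:2, K:2, L:1, M:3.
The largest is 3 (to M), so the eccentricity of G is 3.

3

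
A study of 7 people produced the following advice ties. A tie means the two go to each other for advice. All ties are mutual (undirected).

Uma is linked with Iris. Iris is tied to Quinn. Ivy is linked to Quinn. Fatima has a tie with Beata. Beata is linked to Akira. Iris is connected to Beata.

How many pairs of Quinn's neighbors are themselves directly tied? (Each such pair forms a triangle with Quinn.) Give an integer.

Quinn's neighbors are Iris and Ivy, but none of them are tied to each other, so no triangle contains Quinn.

0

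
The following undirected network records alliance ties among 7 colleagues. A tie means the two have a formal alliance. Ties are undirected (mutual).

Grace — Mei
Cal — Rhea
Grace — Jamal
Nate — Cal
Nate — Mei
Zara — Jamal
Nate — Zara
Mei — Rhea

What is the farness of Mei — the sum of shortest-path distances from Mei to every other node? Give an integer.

9

Distances from Mei: Cal:2, Grace:1, Jamal:2, Nate:1, Rhea:1, Zara:2.
Sum = 2 + 1 + 2 + 1 + 1 + 2 = 9.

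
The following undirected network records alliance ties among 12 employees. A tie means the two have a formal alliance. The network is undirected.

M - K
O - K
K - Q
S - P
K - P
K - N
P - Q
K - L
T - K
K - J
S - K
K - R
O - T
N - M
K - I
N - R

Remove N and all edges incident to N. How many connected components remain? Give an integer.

1

N's neighbors (K, M, and R) remain reachable from one another through other ties, so the rest of the network stays in one piece.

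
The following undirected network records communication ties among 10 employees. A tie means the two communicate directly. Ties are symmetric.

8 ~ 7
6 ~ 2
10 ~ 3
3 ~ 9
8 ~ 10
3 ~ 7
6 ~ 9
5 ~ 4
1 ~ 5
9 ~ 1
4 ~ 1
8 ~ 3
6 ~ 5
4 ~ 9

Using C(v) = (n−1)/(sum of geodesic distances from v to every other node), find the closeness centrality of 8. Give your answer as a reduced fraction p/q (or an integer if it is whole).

Distances from 8: 1:3, 2:4, 3:1, 4:3, 5:4, 6:3, 7:1, 9:2, 10:1. Sum = 22.
n = 10, so closeness = 9/22.

9/22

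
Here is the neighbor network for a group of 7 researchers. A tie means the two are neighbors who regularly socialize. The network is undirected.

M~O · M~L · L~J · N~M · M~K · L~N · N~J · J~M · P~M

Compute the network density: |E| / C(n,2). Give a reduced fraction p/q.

3/7

There are 9 edges and 7 nodes, so the maximum possible is C(7,2) = 21.
Density = 9/21 = 3/7.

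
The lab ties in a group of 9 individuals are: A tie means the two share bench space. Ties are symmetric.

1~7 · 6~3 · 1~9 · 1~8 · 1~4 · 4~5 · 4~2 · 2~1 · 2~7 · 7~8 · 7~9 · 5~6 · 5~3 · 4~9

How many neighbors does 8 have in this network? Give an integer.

2

8 is directly tied to 1 and 7. That is 2 neighbors, so the degree of 8 is 2.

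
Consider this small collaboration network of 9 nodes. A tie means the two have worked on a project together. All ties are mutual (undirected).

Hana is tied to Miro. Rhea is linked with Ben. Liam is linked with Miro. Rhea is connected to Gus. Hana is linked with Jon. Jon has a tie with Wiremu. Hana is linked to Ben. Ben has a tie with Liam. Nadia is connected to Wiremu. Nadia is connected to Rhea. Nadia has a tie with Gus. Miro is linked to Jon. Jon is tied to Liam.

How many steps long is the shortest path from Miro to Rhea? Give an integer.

One shortest route is Miro – Liam – Ben – Rhea, which uses 3 edges, and at distance 2 from Miro we only reach {Ben, Wiremu}, which does not include Rhea. So d(Miro,Rhea) = 3.

3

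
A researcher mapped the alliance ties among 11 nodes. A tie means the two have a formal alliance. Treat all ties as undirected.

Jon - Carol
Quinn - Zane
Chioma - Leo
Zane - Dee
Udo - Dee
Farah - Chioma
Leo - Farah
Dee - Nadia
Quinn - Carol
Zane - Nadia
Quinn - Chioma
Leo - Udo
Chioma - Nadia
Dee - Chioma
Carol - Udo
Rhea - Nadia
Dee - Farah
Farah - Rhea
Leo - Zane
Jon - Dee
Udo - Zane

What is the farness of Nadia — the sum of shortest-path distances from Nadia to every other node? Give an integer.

17

Distances from Nadia: Carol:3, Chioma:1, Dee:1, Farah:2, Jon:2, Leo:2, Quinn:2, Rhea:1, Udo:2, Zane:1.
Sum = 3 + 1 + 1 + 2 + 2 + 2 + 2 + 1 + 2 + 1 = 17.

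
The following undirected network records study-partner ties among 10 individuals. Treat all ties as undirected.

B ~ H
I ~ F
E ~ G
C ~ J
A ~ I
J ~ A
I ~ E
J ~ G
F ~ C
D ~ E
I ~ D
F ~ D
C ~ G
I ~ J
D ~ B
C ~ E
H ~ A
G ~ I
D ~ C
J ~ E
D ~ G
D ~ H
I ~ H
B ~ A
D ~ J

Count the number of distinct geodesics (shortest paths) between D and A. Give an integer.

4

The shortest distance is 2. The length-2 paths are: D–H–A; D–B–A; D–J–A; D–I–A.
That gives 4 distinct shortest paths.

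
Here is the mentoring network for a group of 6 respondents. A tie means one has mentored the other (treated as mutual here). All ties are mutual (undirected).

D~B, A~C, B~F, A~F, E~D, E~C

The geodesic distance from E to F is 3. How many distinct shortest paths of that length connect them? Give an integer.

2

The shortest distance is 3. The length-3 paths are: E–C–A–F; E–D–B–F.
That gives 2 distinct shortest paths.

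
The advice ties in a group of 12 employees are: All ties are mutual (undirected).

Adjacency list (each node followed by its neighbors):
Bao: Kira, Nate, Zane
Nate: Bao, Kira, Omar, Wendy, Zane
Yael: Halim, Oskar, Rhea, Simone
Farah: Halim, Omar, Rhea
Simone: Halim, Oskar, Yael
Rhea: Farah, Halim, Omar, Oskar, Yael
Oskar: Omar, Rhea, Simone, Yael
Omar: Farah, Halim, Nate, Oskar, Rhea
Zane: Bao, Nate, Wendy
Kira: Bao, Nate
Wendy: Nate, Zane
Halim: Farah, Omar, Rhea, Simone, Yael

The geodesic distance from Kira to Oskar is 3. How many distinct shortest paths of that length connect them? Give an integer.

1

The shortest distance is 3, and the only length-3 path is Kira–Nate–Omar–Oskar. So there is exactly 1 shortest path.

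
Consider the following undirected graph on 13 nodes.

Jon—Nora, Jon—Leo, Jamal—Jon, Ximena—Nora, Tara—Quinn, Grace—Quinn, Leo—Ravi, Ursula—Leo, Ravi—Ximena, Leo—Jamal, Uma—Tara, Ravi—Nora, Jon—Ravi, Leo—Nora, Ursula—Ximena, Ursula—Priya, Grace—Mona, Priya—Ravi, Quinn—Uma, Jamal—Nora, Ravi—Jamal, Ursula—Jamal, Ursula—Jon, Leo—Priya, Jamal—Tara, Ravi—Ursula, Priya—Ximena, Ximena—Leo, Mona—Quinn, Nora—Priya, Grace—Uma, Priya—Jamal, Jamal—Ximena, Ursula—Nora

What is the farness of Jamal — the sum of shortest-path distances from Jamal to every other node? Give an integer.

18

Distances from Jamal: Grace:3, Jon:1, Leo:1, Mona:3, Nora:1, Priya:1, Quinn:2, Ravi:1, Tara:1, Uma:2, Ursula:1, Ximena:1.
Sum = 3 + 1 + 1 + 3 + 1 + 1 + 2 + 1 + 1 + 2 + 1 + 1 = 18.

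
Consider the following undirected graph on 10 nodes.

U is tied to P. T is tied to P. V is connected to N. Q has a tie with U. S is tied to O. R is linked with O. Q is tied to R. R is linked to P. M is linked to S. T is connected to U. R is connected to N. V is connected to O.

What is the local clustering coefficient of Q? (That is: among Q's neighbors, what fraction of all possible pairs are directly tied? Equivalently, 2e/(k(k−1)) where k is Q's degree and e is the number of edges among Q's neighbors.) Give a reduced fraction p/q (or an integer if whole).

Q's neighbors: R and U (k = 2).
Possible neighbor pairs: C(2,2) = 1. Edges among them: none → e = 0.
Clustering(Q) = 0/1.

0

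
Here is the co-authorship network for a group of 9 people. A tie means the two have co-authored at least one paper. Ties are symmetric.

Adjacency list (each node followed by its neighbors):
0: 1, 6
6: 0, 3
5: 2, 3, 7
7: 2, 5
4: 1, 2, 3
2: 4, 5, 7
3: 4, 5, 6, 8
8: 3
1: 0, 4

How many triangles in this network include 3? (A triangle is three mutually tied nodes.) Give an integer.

3's neighbors are 4, 5, 6, and 8, but none of them are tied to each other, so no triangle contains 3.

0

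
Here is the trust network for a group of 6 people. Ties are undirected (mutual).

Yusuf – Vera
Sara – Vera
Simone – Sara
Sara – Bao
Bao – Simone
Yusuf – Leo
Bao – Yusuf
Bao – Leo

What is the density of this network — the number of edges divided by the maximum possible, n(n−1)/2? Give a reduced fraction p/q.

8/15

There are 8 edges and 6 nodes, so the maximum possible is C(6,2) = 15.
Density = 8/15.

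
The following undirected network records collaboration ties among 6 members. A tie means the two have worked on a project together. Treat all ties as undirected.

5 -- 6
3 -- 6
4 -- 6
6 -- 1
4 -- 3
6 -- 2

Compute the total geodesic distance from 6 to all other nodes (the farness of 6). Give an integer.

Distances from 6: 1:1, 2:1, 3:1, 4:1, 5:1.
Sum = 1 + 1 + 1 + 1 + 1 = 5.

5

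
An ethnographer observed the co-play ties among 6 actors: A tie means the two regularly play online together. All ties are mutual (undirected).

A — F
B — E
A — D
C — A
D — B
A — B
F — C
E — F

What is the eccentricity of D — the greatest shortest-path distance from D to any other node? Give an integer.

Distances from D: A:1, B:1, C:2, E:2, F:2.
The largest is 2 (to E, C, and F), so the eccentricity of D is 2.

2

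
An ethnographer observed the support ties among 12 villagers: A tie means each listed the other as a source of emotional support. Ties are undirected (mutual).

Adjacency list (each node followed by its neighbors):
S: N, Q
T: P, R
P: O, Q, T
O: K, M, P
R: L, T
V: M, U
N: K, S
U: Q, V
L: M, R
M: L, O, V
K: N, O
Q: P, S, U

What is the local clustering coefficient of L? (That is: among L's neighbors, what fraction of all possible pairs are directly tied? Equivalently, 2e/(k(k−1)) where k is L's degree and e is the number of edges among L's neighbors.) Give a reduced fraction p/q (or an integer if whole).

L's neighbors: M and R (k = 2).
Possible neighbor pairs: C(2,2) = 1. Edges among them: none → e = 0.
Clustering(L) = 0/1.

0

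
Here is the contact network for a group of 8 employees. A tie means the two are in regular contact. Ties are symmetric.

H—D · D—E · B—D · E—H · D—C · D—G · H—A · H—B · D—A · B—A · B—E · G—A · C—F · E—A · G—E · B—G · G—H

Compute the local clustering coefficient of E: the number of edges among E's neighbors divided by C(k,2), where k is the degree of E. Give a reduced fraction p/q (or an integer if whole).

1

E's neighbors: A, B, D, G, and H (k = 5).
Possible neighbor pairs: C(5,2) = 10. Edges among them: A–B, A–D, A–G, A–H, B–D, B–G, B–H, D–G, D–H, G–H → e = 10.
Clustering(E) = 10/10 = 1.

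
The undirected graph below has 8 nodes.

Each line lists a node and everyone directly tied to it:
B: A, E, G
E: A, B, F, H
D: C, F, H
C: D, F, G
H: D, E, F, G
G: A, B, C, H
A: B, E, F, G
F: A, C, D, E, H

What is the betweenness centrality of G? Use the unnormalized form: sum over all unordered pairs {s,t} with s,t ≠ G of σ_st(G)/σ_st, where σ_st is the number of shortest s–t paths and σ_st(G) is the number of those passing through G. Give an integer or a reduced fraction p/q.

Pairs whose geodesics pass through G — C–B: 1; C–A: 1/2; C–H: 1/3; B–D: 2/5; B–H: 1/2; A–H: 1/3.
All other pairs contribute 0.
Summing the contributions gives betweenness(G) = 46/15.

46/15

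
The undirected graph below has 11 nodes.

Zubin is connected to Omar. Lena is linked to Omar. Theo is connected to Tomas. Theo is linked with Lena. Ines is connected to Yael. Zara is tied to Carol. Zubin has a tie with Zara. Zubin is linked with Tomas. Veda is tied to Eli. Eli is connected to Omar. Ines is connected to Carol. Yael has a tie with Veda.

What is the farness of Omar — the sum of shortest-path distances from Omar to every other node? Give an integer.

Distances from Omar: Carol:3, Eli:1, Ines:4, Lena:1, Theo:2, Tomas:2, Veda:2, Yael:3, Zara:2, Zubin:1.
Sum = 3 + 1 + 4 + 1 + 2 + 2 + 2 + 3 + 2 + 1 = 21.

21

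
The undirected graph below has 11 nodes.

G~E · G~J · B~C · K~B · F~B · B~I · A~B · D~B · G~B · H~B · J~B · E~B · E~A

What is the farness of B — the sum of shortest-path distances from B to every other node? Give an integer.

Distances from B: A:1, C:1, D:1, E:1, F:1, G:1, H:1, I:1, J:1, K:1.
Sum = 1 + 1 + 1 + 1 + 1 + 1 + 1 + 1 + 1 + 1 = 10.

10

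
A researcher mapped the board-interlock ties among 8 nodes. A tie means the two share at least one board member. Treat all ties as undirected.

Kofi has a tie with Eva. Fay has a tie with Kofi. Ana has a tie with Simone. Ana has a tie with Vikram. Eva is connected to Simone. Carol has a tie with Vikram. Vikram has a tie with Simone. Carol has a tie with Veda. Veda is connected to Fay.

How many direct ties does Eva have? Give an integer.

2

Eva is directly tied to Kofi and Simone. That is 2 neighbors, so the degree of Eva is 2.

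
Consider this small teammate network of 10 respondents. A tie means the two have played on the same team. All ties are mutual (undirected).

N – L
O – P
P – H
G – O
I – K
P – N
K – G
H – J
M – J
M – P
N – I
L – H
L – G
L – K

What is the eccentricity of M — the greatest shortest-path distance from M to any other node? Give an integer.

Distances from M: G:3, H:2, I:3, J:1, K:4, L:3, N:2, O:2, P:1.
The largest is 4 (to K), so the eccentricity of M is 4.

4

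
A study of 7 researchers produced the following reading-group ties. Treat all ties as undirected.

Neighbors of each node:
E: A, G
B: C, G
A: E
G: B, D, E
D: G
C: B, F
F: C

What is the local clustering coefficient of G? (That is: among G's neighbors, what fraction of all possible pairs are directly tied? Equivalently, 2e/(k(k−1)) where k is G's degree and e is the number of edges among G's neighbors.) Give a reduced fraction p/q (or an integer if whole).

G's neighbors: B, D, and E (k = 3).
Possible neighbor pairs: C(3,2) = 3. Edges among them: none → e = 0.
Clustering(G) = 0/3 = 0.

0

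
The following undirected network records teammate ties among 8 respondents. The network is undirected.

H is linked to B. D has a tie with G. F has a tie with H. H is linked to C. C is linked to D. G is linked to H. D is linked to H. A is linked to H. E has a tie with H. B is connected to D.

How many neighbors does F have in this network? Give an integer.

1

F is directly tied to H. That is 1 neighbor, so the degree of F is 1.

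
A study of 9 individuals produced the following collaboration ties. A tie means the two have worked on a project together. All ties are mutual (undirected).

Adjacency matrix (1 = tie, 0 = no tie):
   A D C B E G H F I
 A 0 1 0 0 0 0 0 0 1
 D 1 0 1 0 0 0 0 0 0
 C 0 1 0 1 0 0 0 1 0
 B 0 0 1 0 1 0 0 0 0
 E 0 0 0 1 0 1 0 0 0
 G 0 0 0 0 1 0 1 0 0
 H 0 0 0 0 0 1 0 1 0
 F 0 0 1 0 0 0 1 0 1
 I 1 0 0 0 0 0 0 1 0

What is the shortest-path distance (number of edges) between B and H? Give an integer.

One shortest route is B – E – G – H, which uses 3 edges, and at distance 2 from B we only reach {D, F, G}, which does not include H. So d(B,H) = 3.

3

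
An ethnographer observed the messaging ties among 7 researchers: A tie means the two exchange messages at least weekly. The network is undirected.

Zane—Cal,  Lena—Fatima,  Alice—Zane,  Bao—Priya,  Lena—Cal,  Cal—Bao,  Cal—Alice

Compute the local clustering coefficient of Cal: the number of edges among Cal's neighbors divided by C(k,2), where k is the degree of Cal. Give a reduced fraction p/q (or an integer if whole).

Cal's neighbors: Alice, Bao, Lena, and Zane (k = 4).
Possible neighbor pairs: C(4,2) = 6. Edges among them: Alice–Zane → e = 1.
Clustering(Cal) = 1/6.

1/6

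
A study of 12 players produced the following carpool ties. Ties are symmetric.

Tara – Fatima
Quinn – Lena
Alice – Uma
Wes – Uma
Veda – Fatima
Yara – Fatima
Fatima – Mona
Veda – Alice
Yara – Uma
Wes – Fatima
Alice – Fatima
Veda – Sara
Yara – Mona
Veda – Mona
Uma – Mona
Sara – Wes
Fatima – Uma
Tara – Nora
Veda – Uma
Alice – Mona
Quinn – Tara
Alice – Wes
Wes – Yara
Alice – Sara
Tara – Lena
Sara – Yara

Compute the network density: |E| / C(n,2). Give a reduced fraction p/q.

There are 26 edges and 12 nodes, so the maximum possible is C(12,2) = 66.
Density = 26/66 = 13/33.

13/33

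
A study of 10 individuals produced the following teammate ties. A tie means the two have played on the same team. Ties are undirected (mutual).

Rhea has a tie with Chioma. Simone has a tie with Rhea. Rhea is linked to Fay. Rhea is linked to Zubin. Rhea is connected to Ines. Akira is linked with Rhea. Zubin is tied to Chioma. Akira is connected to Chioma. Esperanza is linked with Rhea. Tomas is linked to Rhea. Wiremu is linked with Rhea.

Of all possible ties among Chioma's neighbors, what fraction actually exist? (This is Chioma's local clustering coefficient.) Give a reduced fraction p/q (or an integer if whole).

2/3

Chioma's neighbors: Akira, Rhea, and Zubin (k = 3).
Possible neighbor pairs: C(3,2) = 3. Edges among them: Akira–Rhea, Rhea–Zubin → e = 2.
Clustering(Chioma) = 2/3.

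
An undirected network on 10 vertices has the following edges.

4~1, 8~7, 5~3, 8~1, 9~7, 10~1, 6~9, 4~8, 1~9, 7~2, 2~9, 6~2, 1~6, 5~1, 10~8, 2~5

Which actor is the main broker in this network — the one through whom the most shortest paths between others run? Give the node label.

Unnormalized betweenness of each node: 1:31/2, 2:9/2, 3:0, 4:0, 5:53/6, 6:5/6, 7:2, 8:7/2, 9:11/6, 10:0.
1 has the largest value, 31/2, making it the main broker — the node through which the most shortest paths run.

1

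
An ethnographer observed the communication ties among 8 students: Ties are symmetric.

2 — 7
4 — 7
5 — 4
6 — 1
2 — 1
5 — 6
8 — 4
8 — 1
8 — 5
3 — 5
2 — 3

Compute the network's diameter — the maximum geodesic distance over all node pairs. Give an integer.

3

Eccentricity of each node (its greatest distance to any other): 1:2, 2:2, 3:2, 4:2, 5:2, 6:3, 7:3, 8:2.
The maximum eccentricity is 3, realized for instance by the pair 7–6 via 7 – 2 – 1 – 6. So the diameter is 3.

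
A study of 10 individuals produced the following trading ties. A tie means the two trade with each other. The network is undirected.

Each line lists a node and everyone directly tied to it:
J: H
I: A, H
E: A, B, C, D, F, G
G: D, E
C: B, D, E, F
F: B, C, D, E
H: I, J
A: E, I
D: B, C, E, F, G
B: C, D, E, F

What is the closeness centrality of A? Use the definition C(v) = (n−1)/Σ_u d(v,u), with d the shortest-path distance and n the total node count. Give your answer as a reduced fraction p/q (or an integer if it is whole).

9/17

Distances from A: B:2, C:2, D:2, E:1, F:2, G:2, H:2, I:1, J:3. Sum = 17.
n = 10, so closeness = 9/17.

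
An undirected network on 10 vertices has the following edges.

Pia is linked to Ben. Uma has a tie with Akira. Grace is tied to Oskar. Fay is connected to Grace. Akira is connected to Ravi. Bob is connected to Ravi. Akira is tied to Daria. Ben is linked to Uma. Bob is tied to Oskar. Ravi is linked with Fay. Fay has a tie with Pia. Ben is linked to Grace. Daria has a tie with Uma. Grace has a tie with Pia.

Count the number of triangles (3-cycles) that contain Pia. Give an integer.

Pia's neighbors: Ben, Fay, and Grace.
Neighbor pairs that are themselves tied: Pia–Ben–Grace; Pia–Fay–Grace. Each forms one triangle with Pia, for 2 in total.

2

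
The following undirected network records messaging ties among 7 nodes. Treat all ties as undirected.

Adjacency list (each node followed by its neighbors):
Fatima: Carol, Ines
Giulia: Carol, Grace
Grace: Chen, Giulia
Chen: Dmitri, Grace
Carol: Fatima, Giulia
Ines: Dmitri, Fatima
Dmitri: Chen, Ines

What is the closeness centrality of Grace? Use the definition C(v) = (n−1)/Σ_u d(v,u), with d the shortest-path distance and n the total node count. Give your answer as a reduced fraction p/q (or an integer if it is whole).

1/2

Distances from Grace: Carol:2, Chen:1, Dmitri:2, Fatima:3, Giulia:1, Ines:3. Sum = 12.
n = 7, so closeness = 6/12 = 1/2.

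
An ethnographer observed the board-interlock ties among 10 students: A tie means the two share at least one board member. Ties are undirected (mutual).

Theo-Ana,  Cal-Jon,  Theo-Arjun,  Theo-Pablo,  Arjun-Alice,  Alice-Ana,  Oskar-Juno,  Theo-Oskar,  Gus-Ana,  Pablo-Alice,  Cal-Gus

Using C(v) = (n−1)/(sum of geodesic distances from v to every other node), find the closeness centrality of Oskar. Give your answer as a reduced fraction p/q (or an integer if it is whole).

Distances from Oskar: Alice:3, Ana:2, Arjun:2, Cal:4, Gus:3, Jon:5, Juno:1, Pablo:2, Theo:1. Sum = 23.
n = 10, so closeness = 9/23.

9/23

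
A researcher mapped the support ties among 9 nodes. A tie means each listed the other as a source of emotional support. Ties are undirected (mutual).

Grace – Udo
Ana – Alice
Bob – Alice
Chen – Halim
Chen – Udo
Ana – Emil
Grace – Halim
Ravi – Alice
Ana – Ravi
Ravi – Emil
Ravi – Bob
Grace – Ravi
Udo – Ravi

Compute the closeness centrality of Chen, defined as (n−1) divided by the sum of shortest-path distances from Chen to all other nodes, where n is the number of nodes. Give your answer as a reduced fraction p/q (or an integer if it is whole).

Distances from Chen: Alice:3, Ana:3, Bob:3, Emil:3, Grace:2, Halim:1, Ravi:2, Udo:1. Sum = 18.
n = 9, so closeness = 8/18 = 4/9.

4/9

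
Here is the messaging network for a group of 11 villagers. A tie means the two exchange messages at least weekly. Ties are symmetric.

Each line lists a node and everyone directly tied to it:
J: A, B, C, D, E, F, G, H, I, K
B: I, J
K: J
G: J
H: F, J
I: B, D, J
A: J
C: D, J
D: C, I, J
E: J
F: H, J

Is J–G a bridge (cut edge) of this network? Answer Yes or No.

Without the J–G edge there is no alternate route between J and G, so the network disconnects. It is a bridge.

Yes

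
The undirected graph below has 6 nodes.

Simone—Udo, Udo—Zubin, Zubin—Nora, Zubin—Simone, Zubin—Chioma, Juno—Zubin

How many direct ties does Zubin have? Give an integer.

5

Zubin is directly tied to Chioma, Juno, Nora, Simone, and Udo. That is 5 neighbors, so the degree of Zubin is 5.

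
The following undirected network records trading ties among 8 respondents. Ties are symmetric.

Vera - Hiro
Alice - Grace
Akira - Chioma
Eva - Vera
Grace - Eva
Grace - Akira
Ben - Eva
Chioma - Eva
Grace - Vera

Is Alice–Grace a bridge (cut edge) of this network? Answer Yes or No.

Yes

Without the Alice–Grace edge there is no alternate route between Alice and Grace, so the network disconnects. It is a bridge.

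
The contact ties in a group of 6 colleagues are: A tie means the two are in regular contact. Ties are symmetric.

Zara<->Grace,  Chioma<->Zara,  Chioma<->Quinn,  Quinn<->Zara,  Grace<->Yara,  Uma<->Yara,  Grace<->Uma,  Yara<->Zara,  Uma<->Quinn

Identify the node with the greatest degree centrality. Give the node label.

Zara

Degrees — Chioma:2, Grace:3, Quinn:3, Uma:3, Yara:3, Zara:4.
The maximum is 4, attained only by Zara.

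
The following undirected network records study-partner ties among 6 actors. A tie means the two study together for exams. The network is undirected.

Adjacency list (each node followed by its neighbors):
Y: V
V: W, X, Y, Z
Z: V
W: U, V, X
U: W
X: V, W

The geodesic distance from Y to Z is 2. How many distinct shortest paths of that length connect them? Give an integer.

The shortest distance is 2, and the only length-2 path is Y–V–Z. So there is exactly 1 shortest path.

1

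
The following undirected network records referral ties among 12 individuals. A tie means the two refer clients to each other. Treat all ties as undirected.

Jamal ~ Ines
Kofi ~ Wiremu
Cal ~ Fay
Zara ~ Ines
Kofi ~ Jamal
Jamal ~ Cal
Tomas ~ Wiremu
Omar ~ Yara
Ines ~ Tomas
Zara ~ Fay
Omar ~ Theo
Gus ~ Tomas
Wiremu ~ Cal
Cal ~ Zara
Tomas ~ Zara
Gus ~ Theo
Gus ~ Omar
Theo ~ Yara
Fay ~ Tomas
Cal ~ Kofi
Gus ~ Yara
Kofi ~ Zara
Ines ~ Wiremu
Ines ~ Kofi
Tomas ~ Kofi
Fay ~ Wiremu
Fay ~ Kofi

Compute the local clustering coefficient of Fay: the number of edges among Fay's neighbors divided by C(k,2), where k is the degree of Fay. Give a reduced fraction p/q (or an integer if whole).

4/5

Fay's neighbors: Cal, Kofi, Tomas, Wiremu, and Zara (k = 5).
Possible neighbor pairs: C(5,2) = 10. Edges among them: Cal–Kofi, Cal–Wiremu, Cal–Zara, Kofi–Tomas, Kofi–Wiremu, Kofi–Zara, Tomas–Wiremu, Tomas–Zara → e = 8.
Clustering(Fay) = 8/10 = 4/5.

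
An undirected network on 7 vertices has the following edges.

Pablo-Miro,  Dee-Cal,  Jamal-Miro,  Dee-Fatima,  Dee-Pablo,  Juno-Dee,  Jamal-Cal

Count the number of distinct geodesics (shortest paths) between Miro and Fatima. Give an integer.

The shortest distance is 3, and the only length-3 path is Miro–Pablo–Dee–Fatima. So there is exactly 1 shortest path.

1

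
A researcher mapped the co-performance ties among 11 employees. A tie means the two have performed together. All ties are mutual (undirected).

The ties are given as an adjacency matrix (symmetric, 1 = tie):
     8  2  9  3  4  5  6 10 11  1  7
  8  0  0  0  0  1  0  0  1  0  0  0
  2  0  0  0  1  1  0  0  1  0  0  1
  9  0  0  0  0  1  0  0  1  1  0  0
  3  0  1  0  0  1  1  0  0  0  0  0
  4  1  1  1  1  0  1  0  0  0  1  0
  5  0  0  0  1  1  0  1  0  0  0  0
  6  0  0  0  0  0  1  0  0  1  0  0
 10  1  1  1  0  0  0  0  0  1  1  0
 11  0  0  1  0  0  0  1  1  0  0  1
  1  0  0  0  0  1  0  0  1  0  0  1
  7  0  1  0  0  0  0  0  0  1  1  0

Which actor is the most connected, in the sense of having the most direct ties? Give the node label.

Degrees — 1:3, 2:4, 3:3, 4:6, 5:3, 6:2, 7:3, 8:2, 9:3, 10:5, 11:4.
The maximum is 6, attained only by 4.

4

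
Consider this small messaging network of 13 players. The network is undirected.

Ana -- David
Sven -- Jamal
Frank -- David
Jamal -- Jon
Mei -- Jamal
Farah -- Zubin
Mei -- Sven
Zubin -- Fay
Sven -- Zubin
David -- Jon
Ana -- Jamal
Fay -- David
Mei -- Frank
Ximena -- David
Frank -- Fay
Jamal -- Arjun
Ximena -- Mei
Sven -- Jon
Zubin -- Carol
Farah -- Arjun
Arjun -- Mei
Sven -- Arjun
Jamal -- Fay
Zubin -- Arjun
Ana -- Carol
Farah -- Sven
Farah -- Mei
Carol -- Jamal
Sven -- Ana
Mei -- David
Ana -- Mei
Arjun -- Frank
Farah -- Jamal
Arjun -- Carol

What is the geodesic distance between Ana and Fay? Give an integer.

2

One shortest route is Ana – David – Fay, which uses 2 edges, and Ana and Fay are not directly tied, so nothing shorter exists. So d(Ana,Fay) = 2.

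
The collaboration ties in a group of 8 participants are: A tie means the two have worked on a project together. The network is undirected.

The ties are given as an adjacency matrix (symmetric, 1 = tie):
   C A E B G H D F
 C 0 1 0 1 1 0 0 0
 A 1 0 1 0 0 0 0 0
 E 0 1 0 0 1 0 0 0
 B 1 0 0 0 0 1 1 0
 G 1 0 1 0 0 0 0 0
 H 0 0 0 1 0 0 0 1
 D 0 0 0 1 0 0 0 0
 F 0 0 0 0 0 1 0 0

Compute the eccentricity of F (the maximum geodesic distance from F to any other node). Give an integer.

Distances from F: A:4, B:2, C:3, D:3, E:5, G:4, H:1.
The largest is 5 (to E), so the eccentricity of F is 5.

5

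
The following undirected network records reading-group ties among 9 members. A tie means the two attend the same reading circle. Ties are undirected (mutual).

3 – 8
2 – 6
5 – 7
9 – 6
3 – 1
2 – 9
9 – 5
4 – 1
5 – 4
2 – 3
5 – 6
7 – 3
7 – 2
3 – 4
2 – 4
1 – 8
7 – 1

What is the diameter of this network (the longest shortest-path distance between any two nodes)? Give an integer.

Eccentricity of each node (its greatest distance to any other): 1:3, 2:2, 3:2, 4:2, 5:3, 6:3, 7:2, 8:3, 9:3.
The maximum eccentricity is 3, realized for instance by the pair 1–9 via 1 – 7 – 5 – 9. So the diameter is 3.

3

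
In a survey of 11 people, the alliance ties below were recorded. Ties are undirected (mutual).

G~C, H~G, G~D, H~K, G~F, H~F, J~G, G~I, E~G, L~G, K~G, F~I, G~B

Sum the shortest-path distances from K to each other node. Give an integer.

18

Distances from K: B:2, C:2, D:2, E:2, F:2, G:1, H:1, I:2, J:2, L:2.
Sum = 2 + 2 + 2 + 2 + 2 + 1 + 1 + 2 + 2 + 2 = 18.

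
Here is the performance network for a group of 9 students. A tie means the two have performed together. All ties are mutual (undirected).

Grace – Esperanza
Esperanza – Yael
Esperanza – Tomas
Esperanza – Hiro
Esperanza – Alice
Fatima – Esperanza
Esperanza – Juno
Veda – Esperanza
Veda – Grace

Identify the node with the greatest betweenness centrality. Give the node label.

Unnormalized betweenness of each node: Alice:0, Esperanza:27, Fatima:0, Grace:0, Hiro:0, Juno:0, Tomas:0, Veda:0, Yael:0.
Esperanza has the largest value, 27, making it the main broker — the node through which the most shortest paths run.

Esperanza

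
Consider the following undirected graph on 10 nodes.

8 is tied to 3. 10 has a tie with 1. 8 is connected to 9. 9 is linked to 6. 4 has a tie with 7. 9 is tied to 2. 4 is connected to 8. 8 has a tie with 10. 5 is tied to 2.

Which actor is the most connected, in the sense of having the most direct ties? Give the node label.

8

Degrees — 1:1, 2:2, 3:1, 4:2, 5:1, 6:1, 7:1, 8:4, 9:3, 10:2.
The maximum is 4, attained only by 8.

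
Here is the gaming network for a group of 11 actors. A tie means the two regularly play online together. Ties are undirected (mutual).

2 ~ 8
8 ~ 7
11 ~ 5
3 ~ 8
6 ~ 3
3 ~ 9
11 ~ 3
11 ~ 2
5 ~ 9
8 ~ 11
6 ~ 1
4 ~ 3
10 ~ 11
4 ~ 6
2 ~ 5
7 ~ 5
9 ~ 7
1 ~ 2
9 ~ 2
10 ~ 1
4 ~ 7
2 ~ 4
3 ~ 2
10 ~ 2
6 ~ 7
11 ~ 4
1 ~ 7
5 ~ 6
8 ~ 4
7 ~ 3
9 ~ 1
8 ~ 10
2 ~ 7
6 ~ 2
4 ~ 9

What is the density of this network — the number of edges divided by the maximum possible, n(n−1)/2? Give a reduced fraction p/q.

There are 35 edges and 11 nodes, so the maximum possible is C(11,2) = 55.
Density = 35/55 = 7/11.

7/11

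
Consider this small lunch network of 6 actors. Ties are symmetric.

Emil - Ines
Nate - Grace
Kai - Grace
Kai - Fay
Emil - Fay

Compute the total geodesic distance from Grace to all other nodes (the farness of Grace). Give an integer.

11

Distances from Grace: Emil:3, Fay:2, Ines:4, Kai:1, Nate:1.
Sum = 3 + 2 + 4 + 1 + 1 = 11.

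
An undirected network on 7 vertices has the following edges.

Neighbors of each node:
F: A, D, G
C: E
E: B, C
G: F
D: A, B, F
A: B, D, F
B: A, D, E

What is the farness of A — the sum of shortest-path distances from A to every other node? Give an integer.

Distances from A: B:1, C:3, D:1, E:2, F:1, G:2.
Sum = 1 + 3 + 1 + 2 + 1 + 2 = 10.

10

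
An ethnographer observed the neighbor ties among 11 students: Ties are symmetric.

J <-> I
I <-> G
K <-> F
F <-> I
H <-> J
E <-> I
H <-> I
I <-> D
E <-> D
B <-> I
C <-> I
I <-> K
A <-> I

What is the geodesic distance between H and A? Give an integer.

One shortest route is H – I – A, which uses 2 edges, and H and A are not directly tied, so nothing shorter exists. So d(H,A) = 2.

2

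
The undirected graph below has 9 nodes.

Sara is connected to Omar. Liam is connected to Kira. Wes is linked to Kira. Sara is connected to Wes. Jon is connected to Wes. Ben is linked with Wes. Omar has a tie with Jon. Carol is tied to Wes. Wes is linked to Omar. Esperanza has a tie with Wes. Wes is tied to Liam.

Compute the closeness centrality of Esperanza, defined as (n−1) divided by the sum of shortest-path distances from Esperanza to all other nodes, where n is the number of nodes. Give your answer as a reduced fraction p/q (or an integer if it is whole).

8/15

Distances from Esperanza: Ben:2, Carol:2, Jon:2, Kira:2, Liam:2, Omar:2, Sara:2, Wes:1. Sum = 15.
n = 9, so closeness = 8/15.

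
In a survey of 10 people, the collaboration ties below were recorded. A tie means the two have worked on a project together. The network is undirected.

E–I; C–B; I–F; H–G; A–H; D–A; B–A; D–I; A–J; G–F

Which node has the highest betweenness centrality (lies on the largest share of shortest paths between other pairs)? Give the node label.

A

Unnormalized betweenness of each node: A:45/2, B:8, C:0, D:11, E:0, F:7/2, G:4, H:13/2, I:23/2, J:0.
A has the largest value, 45/2, making it the main broker — the node through which the most shortest paths run.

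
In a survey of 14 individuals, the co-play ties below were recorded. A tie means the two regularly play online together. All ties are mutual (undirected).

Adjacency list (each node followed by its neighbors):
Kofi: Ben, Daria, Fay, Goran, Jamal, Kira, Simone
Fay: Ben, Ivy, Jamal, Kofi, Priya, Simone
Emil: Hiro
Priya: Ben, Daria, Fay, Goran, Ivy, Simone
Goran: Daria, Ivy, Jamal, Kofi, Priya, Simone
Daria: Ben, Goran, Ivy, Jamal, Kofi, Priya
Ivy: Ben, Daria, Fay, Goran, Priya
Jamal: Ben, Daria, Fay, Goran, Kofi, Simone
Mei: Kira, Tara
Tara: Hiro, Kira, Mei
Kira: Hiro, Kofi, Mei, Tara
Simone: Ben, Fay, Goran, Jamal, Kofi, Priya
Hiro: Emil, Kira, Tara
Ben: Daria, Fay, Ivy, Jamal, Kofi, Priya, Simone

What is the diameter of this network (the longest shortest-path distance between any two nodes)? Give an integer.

5

Eccentricity of each node (its greatest distance to any other): Ben:4, Daria:4, Emil:5, Fay:4, Goran:4, Hiro:4, Ivy:5, Jamal:4, Kira:3, Kofi:3, Mei:4, Priya:5, Simone:4, Tara:4.
The maximum eccentricity is 5, realized for instance by the pair Priya–Emil via Priya – Fay – Kofi – Kira – Hiro – Emil. So the diameter is 5.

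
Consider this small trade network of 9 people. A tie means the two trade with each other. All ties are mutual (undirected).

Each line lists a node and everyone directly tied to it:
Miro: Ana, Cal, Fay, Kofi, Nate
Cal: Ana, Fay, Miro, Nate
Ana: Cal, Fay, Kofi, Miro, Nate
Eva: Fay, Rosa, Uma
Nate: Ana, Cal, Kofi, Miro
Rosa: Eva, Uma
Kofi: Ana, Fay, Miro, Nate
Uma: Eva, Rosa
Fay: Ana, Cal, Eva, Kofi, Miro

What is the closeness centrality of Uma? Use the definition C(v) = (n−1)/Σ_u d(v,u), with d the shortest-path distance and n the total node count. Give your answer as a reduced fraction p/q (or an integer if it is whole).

2/5

Distances from Uma: Ana:3, Cal:3, Eva:1, Fay:2, Kofi:3, Miro:3, Nate:4, Rosa:1. Sum = 20.
n = 9, so closeness = 8/20 = 2/5.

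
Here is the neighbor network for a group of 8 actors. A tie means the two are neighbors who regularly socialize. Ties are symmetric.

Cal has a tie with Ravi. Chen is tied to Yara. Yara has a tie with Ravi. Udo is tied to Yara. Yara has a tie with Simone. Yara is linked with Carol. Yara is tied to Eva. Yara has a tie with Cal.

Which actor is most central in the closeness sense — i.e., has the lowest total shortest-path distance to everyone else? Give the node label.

Yara

Farness (sum of distances to all others) for each node — Cal:12, Carol:13, Chen:13, Eva:13, Ravi:12, Simone:13, Udo:13, Yara:7.
The smallest farness is 7, for Yara, so Yara has the highest closeness.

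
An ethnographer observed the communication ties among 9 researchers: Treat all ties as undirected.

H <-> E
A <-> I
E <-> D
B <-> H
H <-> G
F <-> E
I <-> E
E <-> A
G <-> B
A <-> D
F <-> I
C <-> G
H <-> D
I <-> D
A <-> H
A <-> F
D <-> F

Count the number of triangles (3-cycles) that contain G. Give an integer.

1

G's neighbors: B, C, and H.
Neighbor pairs that are themselves tied: G–B–H. Each forms one triangle with G, for 1 in total.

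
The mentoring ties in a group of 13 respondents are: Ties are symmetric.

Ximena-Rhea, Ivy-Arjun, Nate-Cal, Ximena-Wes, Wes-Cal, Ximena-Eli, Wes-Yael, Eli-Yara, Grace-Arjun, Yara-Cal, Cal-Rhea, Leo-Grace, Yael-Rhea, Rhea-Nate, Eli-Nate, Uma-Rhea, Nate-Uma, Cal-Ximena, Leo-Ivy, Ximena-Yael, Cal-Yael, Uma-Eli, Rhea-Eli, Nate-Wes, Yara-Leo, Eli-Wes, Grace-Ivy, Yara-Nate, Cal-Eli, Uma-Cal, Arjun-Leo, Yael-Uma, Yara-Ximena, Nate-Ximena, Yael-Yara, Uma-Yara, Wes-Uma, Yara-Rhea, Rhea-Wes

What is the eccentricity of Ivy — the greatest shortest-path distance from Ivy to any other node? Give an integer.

4

Distances from Ivy: Arjun:1, Cal:3, Eli:3, Grace:1, Leo:1, Nate:3, Rhea:3, Uma:3, Wes:4, Ximena:3, Yael:3, Yara:2.
The largest is 4 (to Wes), so the eccentricity of Ivy is 4.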